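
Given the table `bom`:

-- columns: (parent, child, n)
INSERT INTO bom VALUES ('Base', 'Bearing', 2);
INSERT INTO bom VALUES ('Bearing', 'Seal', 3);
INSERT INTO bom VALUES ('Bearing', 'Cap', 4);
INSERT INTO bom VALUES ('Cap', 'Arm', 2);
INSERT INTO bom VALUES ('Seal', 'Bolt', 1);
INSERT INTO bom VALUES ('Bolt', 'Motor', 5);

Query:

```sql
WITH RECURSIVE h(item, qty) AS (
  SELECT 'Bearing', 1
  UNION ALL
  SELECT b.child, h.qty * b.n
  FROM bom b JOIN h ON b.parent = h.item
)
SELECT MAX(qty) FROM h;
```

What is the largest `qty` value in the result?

Base: (Bearing, qty=1).
Iteration 1: components of {Bearing} -> Cap = 1*4 = 4, Seal = 1*3 = 3.
Iteration 2: components of {Cap,Seal} -> Arm = 4*2 = 8, Bolt = 3*1 = 3.
Iteration 3: components of {Arm,Bolt} -> Motor = 3*5 = 15.
Iteration 4: no further components; recursion stops.
qty values: 1, 3, 4, 3, 8, 15; the maximum is 15.

15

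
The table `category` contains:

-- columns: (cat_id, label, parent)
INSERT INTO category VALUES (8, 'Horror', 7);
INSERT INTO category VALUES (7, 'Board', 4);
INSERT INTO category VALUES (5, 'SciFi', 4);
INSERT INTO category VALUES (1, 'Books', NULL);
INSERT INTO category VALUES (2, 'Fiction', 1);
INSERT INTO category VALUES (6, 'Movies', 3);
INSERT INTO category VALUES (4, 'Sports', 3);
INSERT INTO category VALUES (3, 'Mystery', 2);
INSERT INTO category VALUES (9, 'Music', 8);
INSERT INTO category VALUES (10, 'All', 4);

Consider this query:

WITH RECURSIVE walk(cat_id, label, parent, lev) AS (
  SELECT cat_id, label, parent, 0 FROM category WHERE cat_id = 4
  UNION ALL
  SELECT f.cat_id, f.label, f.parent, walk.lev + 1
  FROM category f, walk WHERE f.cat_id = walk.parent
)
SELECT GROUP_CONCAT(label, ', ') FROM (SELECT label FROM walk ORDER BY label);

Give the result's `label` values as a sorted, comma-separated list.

Base: cat_id=4 (Sports), parent=3, lev 0.
Iteration 1: join on cat_id=3 -> Mystery (id 3, parent=2, lev 1).
Iteration 2: join on cat_id=2 -> Fiction (id 2, parent=1, lev 2).
Iteration 3: join on cat_id=1 -> Books (id 1, parent=NULL, lev 3).
Iteration 4: parent is NULL; no match; recursion stops.

Books, Fiction, Mystery, Sports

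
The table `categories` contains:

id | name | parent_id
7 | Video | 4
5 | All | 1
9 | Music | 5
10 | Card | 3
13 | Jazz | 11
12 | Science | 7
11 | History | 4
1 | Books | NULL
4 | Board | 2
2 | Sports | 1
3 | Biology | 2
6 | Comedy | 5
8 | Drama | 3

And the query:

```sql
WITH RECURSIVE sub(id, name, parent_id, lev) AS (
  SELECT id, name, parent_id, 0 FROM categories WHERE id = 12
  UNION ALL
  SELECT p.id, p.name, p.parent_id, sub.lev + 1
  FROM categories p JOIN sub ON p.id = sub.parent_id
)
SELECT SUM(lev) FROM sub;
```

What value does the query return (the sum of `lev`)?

Base: id=12 (Science), parent_id=7, lev 0.
Iteration 1: join on id=7 -> Video (id 7, parent_id=4, lev 1).
Iteration 2: join on id=4 -> Board (id 4, parent_id=2, lev 2).
Iteration 3: join on id=2 -> Sports (id 2, parent_id=1, lev 3).
Iteration 4: join on id=1 -> Books (id 1, parent_id=NULL, lev 4).
Iteration 5: parent_id is NULL; no match; recursion stops.
SUM(lev) = 0 + 1 + 2 + 3 + 4 = 10.

10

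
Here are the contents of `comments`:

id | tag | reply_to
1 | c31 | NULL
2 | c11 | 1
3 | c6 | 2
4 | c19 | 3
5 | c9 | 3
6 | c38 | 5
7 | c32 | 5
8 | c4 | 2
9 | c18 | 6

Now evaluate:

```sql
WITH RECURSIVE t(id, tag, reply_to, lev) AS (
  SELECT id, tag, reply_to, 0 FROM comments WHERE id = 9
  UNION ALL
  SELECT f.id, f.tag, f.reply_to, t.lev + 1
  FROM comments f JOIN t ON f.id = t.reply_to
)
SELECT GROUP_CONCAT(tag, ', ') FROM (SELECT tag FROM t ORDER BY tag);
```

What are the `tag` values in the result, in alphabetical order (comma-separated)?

c11, c18, c31, c38, c6, c9

Base: id=9 (c18), reply_to=6, lev 0.
Iteration 1: join on id=6 -> c38 (id 6, reply_to=5, lev 1).
Iteration 2: join on id=5 -> c9 (id 5, reply_to=3, lev 2).
Iteration 3: join on id=3 -> c6 (id 3, reply_to=2, lev 3).
Iteration 4: join on id=2 -> c11 (id 2, reply_to=1, lev 4).
Iteration 5: join on id=1 -> c31 (id 1, reply_to=NULL, lev 5).
Iteration 6: reply_to is NULL; no match; recursion stops.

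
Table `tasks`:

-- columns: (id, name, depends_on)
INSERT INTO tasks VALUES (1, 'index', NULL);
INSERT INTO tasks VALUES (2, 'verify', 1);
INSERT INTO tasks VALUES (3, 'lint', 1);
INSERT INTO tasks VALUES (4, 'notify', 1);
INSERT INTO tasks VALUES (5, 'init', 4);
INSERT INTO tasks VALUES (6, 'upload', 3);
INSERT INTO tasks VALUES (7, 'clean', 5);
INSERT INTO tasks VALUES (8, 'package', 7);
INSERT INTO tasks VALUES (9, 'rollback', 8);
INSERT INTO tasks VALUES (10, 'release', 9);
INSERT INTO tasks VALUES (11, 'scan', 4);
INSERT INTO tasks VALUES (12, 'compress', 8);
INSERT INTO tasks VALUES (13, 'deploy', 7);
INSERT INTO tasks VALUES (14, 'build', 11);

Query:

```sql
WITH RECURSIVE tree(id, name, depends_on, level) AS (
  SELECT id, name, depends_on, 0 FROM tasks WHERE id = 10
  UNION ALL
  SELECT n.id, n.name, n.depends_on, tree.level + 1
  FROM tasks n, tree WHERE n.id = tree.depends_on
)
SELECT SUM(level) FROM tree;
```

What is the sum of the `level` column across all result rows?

Base: id=10 (release), depends_on=9, level 0.
Iteration 1: join on id=9 -> rollback (id 9, depends_on=8, level 1).
Iteration 2: join on id=8 -> package (id 8, depends_on=7, level 2).
Iteration 3: join on id=7 -> clean (id 7, depends_on=5, level 3).
Iteration 4: join on id=5 -> init (id 5, depends_on=4, level 4).
Iteration 5: join on id=4 -> notify (id 4, depends_on=1, level 5).
Iteration 6: join on id=1 -> index (id 1, depends_on=NULL, level 6).
Iteration 7: depends_on is NULL; no match; recursion stops.
SUM(level) = 0 + 1 + 2 + 3 + 4 + 5 + 6 = 21.

21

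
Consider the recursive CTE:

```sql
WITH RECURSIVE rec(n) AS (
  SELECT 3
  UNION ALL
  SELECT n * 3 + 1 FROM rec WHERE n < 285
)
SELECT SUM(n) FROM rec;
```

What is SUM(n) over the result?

Base: n=3.
Iteration 1: 3 < 285 holds -> n = 3 * 3 + 1 = 10.
Iteration 2: 10 < 285 holds -> n = 10 * 3 + 1 = 31.
Iteration 3: 31 < 285 holds -> n = 31 * 3 + 1 = 94.
Iteration 4: 94 < 285 holds -> n = 94 * 3 + 1 = 283.
Iteration 5: 283 < 285 holds -> n = 283 * 3 + 1 = 850.
Iteration 6: 850 < 285 fails; recursion stops.
SUM(n) = 3 + 10 + 31 + 94 + 283 + 850 = 1271.

1271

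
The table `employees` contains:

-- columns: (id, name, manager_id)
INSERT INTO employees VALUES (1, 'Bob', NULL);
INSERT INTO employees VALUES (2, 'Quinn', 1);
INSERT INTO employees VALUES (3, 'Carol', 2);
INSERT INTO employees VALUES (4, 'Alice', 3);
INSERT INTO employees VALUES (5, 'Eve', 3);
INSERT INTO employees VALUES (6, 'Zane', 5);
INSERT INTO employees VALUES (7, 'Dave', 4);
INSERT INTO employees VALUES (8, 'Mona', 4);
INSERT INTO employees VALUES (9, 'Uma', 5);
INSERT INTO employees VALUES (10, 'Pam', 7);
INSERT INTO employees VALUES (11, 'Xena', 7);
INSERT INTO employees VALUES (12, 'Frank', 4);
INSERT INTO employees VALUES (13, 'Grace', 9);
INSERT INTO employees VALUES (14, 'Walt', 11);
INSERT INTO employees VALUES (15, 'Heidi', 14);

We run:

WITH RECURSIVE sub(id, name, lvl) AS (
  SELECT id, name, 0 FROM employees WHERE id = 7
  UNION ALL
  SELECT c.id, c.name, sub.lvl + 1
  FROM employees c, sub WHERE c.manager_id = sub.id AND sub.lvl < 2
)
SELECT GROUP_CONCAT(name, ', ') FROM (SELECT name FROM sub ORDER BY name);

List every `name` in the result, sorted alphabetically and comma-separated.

Base: id=7 (Dave) at lvl 0.
Iteration 1: rows with manager_id in {7} -> Pam (id 10, lvl 1), Xena (id 11, lvl 1).
Iteration 2: rows with manager_id in {10,11} -> Walt (id 14, lvl 2).
Iteration 3: lvl < 2 fails for all current rows; recursion stops.

Dave, Pam, Walt, Xena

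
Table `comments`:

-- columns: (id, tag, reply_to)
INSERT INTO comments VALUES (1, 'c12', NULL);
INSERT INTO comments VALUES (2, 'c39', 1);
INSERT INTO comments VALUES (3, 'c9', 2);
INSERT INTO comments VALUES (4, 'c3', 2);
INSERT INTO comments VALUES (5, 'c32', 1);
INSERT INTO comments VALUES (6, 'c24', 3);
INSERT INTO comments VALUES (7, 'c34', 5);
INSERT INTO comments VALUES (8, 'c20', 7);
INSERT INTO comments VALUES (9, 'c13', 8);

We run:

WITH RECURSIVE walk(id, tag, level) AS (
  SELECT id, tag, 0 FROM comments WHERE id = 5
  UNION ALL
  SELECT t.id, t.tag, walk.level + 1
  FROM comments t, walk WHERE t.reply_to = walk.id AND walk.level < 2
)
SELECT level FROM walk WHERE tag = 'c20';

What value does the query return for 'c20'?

2

Base: id=5 (c32) at level 0.
Iteration 1: rows with reply_to in {5} -> c34 (id 7, level 1).
Iteration 2: rows with reply_to in {7} -> c20 (id 8, level 2).
Iteration 3: level < 2 fails for all current rows; recursion stops.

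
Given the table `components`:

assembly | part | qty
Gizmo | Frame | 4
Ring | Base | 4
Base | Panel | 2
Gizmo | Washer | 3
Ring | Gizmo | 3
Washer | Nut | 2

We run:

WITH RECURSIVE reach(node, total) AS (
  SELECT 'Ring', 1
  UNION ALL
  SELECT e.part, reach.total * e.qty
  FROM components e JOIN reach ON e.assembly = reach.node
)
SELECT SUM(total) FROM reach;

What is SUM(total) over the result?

Base: (Ring, total=1).
Iteration 1: components of {Ring} -> Base = 1*4 = 4, Gizmo = 1*3 = 3.
Iteration 2: components of {Base,Gizmo} -> Frame = 3*4 = 12, Panel = 4*2 = 8, Washer = 3*3 = 9.
Iteration 3: components of {Frame,Panel,Washer} -> Nut = 9*2 = 18.
Iteration 4: no further components; recursion stops.
SUM(total) = 1 + 3 + 4 + 12 + 9 + 8 + 18 = 55.

55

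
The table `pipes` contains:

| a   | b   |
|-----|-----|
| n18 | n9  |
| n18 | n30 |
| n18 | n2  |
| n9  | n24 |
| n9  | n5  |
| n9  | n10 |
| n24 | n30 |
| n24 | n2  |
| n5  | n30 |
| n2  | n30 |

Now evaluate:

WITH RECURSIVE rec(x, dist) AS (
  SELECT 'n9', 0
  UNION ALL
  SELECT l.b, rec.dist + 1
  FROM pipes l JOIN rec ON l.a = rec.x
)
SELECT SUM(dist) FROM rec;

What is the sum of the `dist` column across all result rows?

12

Base: (n9, dist=0).
Iteration 1: edges from {n9} -> (n10, dist=1), (n24, dist=1), (n5, dist=1).
Iteration 2: edges from {n10,n24,n5} -> (n2, dist=2), (n30, dist=2) x2. [UNION ALL keeps all 3 new rows, including repeats]
Iteration 3: edges from {n2,n30} -> (n30, dist=3).
Iteration 4: no outgoing edges from {n30}; recursion stops.
SUM(dist) = 0 + 1 + 1 + 1 + 2 + 2 + 2 + 3 = 12.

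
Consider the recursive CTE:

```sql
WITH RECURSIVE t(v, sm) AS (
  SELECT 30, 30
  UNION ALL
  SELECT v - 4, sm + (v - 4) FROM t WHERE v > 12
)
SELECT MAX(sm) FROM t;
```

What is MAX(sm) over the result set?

120

Base: v=30, sm=30.
Iteration 1: 30 > 12 holds -> v = 30 - 4 = 26, sm = 30 + 26 = 56.
Iteration 2: 26 > 12 holds -> v = 26 - 4 = 22, sm = 56 + 22 = 78.
Iteration 3: 22 > 12 holds -> v = 22 - 4 = 18, sm = 78 + 18 = 96.
Iteration 4: 18 > 12 holds -> v = 18 - 4 = 14, sm = 96 + 14 = 110.
Iteration 5: 14 > 12 holds -> v = 14 - 4 = 10, sm = 110 + 10 = 120.
Iteration 6: 10 > 12 fails; recursion stops.
sm values: 30, 56, 78, 96, 110, 120; the maximum is 120.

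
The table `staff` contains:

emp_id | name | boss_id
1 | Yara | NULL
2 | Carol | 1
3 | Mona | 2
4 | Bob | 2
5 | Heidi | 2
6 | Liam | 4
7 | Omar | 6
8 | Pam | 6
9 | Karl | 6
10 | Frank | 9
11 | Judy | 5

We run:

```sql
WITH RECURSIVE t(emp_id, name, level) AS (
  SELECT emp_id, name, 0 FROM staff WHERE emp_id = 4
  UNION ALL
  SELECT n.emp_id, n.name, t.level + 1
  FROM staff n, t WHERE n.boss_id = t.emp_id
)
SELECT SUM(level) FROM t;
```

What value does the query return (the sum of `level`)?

10

Base: emp_id=4 (Bob) at level 0.
Iteration 1: rows with boss_id in {4} -> Liam (id 6, level 1).
Iteration 2: rows with boss_id in {6} -> Omar (id 7, level 2), Pam (id 8, level 2), Karl (id 9, level 2).
Iteration 3: rows with boss_id in {7,8,9} -> Frank (id 10, level 3).
Iteration 4: no rows with boss_id in {10}; recursion stops.
SUM(level) = 0 + 1 + 2 + 2 + 2 + 3 = 10.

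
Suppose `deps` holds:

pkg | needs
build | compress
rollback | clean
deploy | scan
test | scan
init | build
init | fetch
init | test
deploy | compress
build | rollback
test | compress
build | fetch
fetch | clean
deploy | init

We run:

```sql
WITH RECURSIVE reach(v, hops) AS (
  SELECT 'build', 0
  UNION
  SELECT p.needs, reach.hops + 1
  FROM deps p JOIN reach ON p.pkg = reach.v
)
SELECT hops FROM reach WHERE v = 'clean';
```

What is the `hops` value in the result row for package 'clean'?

2

Base: (build, hops=0).
Iteration 1: edges from {build} -> (compress, hops=1), (fetch, hops=1), (rollback, hops=1).
Iteration 2: edges from {compress,fetch,rollback} -> (clean, hops=2). [UNION drops 1 duplicate row(s)]
Iteration 3: no outgoing edges from {clean}; recursion stops.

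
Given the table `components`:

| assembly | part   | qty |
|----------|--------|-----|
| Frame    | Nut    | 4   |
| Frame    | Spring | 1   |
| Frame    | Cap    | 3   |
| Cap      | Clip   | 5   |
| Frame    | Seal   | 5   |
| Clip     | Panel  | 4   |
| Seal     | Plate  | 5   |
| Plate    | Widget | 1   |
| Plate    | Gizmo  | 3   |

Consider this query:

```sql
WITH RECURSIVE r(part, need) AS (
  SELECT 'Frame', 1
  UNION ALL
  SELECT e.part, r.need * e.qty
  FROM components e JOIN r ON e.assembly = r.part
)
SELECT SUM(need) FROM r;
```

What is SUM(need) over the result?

214

Base: (Frame, need=1).
Iteration 1: components of {Frame} -> Cap = 1*3 = 3, Nut = 1*4 = 4, Seal = 1*5 = 5, Spring = 1*1 = 1.
Iteration 2: components of {Cap,Nut,Seal,Spring} -> Clip = 3*5 = 15, Plate = 5*5 = 25.
Iteration 3: components of {Clip,Plate} -> Gizmo = 25*3 = 75, Panel = 15*4 = 60, Widget = 25*1 = 25.
Iteration 4: no further components; recursion stops.
SUM(need) = 1 + 4 + 1 + 3 + 5 + 15 + 25 + 60 + 25 + 75 = 214.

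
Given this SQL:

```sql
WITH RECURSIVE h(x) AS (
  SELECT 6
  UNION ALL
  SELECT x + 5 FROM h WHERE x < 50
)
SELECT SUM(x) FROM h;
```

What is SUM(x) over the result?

Base: x=6.
Iteration 1: 6 < 50 holds -> x = 6 + 5 = 11.
Iteration 2: 11 < 50 holds -> x = 11 + 5 = 16.
Iteration 3: 16 < 50 holds -> x = 16 + 5 = 21.
Iteration 4: 21 < 50 holds -> x = 21 + 5 = 26.
Iteration 5: 26 < 50 holds -> x = 26 + 5 = 31.
Iteration 6: 31 < 50 holds -> x = 31 + 5 = 36.
Iteration 7: 36 < 50 holds -> x = 36 + 5 = 41.
Iteration 8: 41 < 50 holds -> x = 41 + 5 = 46.
Iteration 9: 46 < 50 holds -> x = 46 + 5 = 51.
Iteration 10: 51 < 50 fails; recursion stops.
SUM(x) = 6 + 11 + 16 + 21 + 26 + 31 + 36 + 41 + 46 + 51 = 285.

285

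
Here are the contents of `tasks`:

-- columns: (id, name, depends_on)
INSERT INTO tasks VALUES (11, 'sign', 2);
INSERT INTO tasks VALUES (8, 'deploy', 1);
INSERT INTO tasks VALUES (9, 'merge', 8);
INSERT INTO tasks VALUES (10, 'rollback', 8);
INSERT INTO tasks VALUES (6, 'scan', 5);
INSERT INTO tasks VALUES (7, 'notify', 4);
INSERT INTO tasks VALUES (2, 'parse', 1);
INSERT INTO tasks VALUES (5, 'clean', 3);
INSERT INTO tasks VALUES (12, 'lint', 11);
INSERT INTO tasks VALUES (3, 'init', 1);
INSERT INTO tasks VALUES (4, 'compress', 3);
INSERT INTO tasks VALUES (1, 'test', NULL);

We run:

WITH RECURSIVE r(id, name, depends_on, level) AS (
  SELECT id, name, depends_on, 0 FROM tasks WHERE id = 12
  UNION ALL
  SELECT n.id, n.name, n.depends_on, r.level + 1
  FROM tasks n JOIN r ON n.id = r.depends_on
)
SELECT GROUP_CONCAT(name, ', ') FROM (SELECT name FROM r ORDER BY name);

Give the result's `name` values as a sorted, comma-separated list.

lint, parse, sign, test

Base: id=12 (lint), depends_on=11, level 0.
Iteration 1: join on id=11 -> sign (id 11, depends_on=2, level 1).
Iteration 2: join on id=2 -> parse (id 2, depends_on=1, level 2).
Iteration 3: join on id=1 -> test (id 1, depends_on=NULL, level 3).
Iteration 4: depends_on is NULL; no match; recursion stops.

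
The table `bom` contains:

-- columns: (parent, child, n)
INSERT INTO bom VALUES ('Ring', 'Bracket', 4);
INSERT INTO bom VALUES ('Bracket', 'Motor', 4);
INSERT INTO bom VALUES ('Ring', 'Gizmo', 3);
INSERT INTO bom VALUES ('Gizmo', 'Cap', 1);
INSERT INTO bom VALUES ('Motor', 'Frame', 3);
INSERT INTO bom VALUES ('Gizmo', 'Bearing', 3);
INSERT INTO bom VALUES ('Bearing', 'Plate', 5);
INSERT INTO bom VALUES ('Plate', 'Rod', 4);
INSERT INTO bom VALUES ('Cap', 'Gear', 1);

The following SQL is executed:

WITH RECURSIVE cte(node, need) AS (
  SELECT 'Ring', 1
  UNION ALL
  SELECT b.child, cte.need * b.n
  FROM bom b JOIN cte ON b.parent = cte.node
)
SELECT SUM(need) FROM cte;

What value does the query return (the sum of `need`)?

312

Base: (Ring, need=1).
Iteration 1: components of {Ring} -> Bracket = 1*4 = 4, Gizmo = 1*3 = 3.
Iteration 2: components of {Bracket,Gizmo} -> Bearing = 3*3 = 9, Cap = 3*1 = 3, Motor = 4*4 = 16.
Iteration 3: components of {Bearing,Cap,Motor} -> Frame = 16*3 = 48, Gear = 3*1 = 3, Plate = 9*5 = 45.
Iteration 4: components of {Frame,Gear,Plate} -> Rod = 45*4 = 180.
Iteration 5: no further components; recursion stops.
SUM(need) = 1 + 4 + 3 + 16 + 3 + 9 + 48 + 3 + 45 + 180 = 312.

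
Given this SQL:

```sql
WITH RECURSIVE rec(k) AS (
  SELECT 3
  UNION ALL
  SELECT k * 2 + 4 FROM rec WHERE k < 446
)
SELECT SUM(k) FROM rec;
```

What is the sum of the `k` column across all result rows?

1753

Base: k=3.
Iteration 1: 3 < 446 holds -> k = 3 * 2 + 4 = 10.
Iteration 2: 10 < 446 holds -> k = 10 * 2 + 4 = 24.
Iteration 3: 24 < 446 holds -> k = 24 * 2 + 4 = 52.
Iteration 4: 52 < 446 holds -> k = 52 * 2 + 4 = 108.
Iteration 5: 108 < 446 holds -> k = 108 * 2 + 4 = 220.
Iteration 6: 220 < 446 holds -> k = 220 * 2 + 4 = 444.
Iteration 7: 444 < 446 holds -> k = 444 * 2 + 4 = 892.
Iteration 8: 892 < 446 fails; recursion stops.
SUM(k) = 3 + 10 + 24 + 52 + 108 + 220 + 444 + 892 = 1753.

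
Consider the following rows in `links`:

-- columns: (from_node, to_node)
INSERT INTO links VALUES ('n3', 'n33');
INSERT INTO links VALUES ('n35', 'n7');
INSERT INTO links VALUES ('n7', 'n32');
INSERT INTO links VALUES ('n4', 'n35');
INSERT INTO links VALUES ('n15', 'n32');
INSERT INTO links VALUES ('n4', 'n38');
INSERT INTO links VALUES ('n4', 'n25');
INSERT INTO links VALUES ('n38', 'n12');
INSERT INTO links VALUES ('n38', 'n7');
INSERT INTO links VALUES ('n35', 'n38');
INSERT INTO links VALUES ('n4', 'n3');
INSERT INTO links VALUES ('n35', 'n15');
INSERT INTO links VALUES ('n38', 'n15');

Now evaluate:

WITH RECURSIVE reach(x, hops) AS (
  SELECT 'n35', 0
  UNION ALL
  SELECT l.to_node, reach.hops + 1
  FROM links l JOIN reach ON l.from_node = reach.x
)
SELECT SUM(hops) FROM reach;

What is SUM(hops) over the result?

19

Base: (n35, hops=0).
Iteration 1: edges from {n35} -> (n15, hops=1), (n38, hops=1), (n7, hops=1).
Iteration 2: edges from {n15,n38,n7} -> (n12, hops=2), (n15, hops=2), (n32, hops=2) x2, (n7, hops=2). [UNION ALL keeps all 5 new rows, including repeats]
Iteration 3: edges from {n12,n15,n32,n7} -> (n32, hops=3) x2. [UNION ALL keeps all 2 new rows, including repeats]
Iteration 4: no outgoing edges from {n32}; recursion stops.
SUM(hops) = 0 + 1 + 1 + 1 + 2 + 2 + 2 + 2 + 2 + 3 + 3 = 19.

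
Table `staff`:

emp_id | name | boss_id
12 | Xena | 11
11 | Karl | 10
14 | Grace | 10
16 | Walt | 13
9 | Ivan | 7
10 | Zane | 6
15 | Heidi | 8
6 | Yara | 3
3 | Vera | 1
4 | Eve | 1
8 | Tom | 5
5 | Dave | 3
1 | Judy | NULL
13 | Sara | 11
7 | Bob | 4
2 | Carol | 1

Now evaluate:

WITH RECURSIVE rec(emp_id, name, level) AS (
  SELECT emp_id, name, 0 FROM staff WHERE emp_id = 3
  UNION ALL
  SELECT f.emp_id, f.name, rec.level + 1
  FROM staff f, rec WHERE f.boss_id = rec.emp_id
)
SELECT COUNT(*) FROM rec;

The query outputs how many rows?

11

Base: emp_id=3 (Vera) at level 0.
Iteration 1: rows with boss_id in {3} -> Dave (id 5, level 1), Yara (id 6, level 1).
Iteration 2: rows with boss_id in {5,6} -> Tom (id 8, level 2), Zane (id 10, level 2).
Iteration 3: rows with boss_id in {8,10} -> Karl (id 11, level 3), Grace (id 14, level 3), Heidi (id 15, level 3).
Iteration 4: rows with boss_id in {11,14,15} -> Xena (id 12, level 4), Sara (id 13, level 4).
Iteration 5: rows with boss_id in {12,13} -> Walt (id 16, level 5).
Iteration 6: no rows with boss_id in {16}; recursion stops.
Total rows emitted: 11.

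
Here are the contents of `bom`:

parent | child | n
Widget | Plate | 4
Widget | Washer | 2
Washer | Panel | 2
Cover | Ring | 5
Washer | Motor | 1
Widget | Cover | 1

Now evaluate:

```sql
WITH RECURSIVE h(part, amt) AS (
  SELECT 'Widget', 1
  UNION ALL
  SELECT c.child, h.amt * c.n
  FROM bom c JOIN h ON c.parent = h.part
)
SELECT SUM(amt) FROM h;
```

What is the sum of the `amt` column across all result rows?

19

Base: (Widget, amt=1).
Iteration 1: components of {Widget} -> Cover = 1*1 = 1, Plate = 1*4 = 4, Washer = 1*2 = 2.
Iteration 2: components of {Cover,Plate,Washer} -> Motor = 2*1 = 2, Panel = 2*2 = 4, Ring = 1*5 = 5.
Iteration 3: no further components; recursion stops.
SUM(amt) = 1 + 2 + 1 + 4 + 2 + 4 + 5 = 19.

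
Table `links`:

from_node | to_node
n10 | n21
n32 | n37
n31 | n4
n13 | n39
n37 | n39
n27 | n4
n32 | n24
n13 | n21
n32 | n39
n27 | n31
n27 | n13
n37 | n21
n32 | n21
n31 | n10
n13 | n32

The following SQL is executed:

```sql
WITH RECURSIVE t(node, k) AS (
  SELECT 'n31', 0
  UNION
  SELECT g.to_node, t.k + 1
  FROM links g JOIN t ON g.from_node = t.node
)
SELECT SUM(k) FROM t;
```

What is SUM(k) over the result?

Base: (n31, k=0).
Iteration 1: edges from {n31} -> (n10, k=1), (n4, k=1).
Iteration 2: edges from {n10,n4} -> (n21, k=2).
Iteration 3: no outgoing edges from {n21}; recursion stops.
SUM(k) = 0 + 1 + 1 + 2 = 4.

4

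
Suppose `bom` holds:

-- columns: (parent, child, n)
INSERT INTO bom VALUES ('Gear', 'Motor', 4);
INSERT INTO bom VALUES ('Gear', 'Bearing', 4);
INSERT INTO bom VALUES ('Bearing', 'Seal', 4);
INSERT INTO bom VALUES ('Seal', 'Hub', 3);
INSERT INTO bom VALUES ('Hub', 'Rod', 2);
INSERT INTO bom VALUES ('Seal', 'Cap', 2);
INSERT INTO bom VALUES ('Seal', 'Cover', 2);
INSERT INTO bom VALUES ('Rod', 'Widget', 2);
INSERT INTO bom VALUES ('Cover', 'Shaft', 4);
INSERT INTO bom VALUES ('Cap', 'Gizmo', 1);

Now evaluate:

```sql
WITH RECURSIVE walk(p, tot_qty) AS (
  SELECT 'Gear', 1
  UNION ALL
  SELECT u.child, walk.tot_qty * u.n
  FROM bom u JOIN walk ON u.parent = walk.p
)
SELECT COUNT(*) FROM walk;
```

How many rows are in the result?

11

Base: (Gear, tot_qty=1).
Iteration 1: components of {Gear} -> Bearing = 1*4 = 4, Motor = 1*4 = 4.
Iteration 2: components of {Bearing,Motor} -> Seal = 4*4 = 16.
Iteration 3: components of {Seal} -> Cap = 16*2 = 32, Cover = 16*2 = 32, Hub = 16*3 = 48.
Iteration 4: components of {Cap,Cover,Hub} -> Gizmo = 32*1 = 32, Rod = 48*2 = 96, Shaft = 32*4 = 128.
Iteration 5: components of {Gizmo,Rod,Shaft} -> Widget = 96*2 = 192.
Iteration 6: no further components; recursion stops.
Total rows emitted: 11.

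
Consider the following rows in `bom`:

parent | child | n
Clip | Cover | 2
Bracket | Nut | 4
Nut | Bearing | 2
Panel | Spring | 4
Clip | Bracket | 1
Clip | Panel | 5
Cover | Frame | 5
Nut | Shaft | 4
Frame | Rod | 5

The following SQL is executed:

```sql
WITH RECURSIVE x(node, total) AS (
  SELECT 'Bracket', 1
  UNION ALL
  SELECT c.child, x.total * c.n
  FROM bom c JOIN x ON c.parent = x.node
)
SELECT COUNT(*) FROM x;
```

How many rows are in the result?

4

Base: (Bracket, total=1).
Iteration 1: components of {Bracket} -> Nut = 1*4 = 4.
Iteration 2: components of {Nut} -> Bearing = 4*2 = 8, Shaft = 4*4 = 16.
Iteration 3: no further components; recursion stops.
Total rows emitted: 4.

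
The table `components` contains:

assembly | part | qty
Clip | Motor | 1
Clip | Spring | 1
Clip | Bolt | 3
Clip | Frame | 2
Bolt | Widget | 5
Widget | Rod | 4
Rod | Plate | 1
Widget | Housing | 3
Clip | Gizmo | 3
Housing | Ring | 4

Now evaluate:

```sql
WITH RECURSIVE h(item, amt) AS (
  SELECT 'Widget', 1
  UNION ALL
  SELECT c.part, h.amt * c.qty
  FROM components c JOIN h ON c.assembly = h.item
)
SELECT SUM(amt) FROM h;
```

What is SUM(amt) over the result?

24

Base: (Widget, amt=1).
Iteration 1: components of {Widget} -> Housing = 1*3 = 3, Rod = 1*4 = 4.
Iteration 2: components of {Housing,Rod} -> Plate = 4*1 = 4, Ring = 3*4 = 12.
Iteration 3: no further components; recursion stops.
SUM(amt) = 1 + 4 + 3 + 4 + 12 = 24.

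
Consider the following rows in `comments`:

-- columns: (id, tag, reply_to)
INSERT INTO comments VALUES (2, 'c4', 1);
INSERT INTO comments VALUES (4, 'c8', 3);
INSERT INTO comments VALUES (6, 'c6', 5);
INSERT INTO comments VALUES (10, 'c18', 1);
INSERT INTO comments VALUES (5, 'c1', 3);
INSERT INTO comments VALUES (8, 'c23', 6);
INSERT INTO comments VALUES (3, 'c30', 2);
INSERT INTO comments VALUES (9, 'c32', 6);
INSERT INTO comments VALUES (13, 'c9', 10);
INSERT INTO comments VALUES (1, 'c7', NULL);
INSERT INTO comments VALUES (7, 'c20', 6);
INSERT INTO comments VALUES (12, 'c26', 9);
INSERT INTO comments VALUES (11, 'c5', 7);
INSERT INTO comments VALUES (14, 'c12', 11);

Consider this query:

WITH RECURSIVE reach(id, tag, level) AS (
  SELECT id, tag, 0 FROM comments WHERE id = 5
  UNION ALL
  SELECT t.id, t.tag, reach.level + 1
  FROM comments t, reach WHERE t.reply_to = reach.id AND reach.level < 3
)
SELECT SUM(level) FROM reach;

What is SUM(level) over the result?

13

Base: id=5 (c1) at level 0.
Iteration 1: rows with reply_to in {5} -> c6 (id 6, level 1).
Iteration 2: rows with reply_to in {6} -> c20 (id 7, level 2), c23 (id 8, level 2), c32 (id 9, level 2).
Iteration 3: rows with reply_to in {7,8,9} -> c5 (id 11, level 3), c26 (id 12, level 3).
Iteration 4: level < 3 fails for all current rows; recursion stops.
SUM(level) = 0 + 1 + 2 + 2 + 2 + 3 + 3 = 13.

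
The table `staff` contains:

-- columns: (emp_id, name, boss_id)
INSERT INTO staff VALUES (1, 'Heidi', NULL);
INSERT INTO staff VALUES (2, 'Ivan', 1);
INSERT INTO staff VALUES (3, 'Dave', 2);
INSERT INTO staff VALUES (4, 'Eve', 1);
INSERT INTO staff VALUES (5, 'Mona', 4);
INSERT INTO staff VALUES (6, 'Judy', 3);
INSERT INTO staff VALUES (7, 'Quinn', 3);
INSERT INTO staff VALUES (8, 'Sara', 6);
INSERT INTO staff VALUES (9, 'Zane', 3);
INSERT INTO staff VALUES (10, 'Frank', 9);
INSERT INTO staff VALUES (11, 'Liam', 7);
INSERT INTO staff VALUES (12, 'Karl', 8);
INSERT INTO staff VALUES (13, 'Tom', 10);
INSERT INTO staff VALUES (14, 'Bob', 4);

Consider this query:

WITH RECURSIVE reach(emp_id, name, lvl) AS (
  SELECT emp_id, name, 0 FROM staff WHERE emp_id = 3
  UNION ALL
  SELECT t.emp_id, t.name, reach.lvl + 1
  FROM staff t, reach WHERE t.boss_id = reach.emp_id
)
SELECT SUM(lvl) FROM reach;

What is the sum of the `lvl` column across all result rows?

Base: emp_id=3 (Dave) at lvl 0.
Iteration 1: rows with boss_id in {3} -> Judy (id 6, lvl 1), Quinn (id 7, lvl 1), Zane (id 9, lvl 1).
Iteration 2: rows with boss_id in {6,7,9} -> Sara (id 8, lvl 2), Frank (id 10, lvl 2), Liam (id 11, lvl 2).
Iteration 3: rows with boss_id in {8,10,11} -> Karl (id 12, lvl 3), Tom (id 13, lvl 3).
Iteration 4: no rows with boss_id in {12,13}; recursion stops.
SUM(lvl) = 0 + 1 + 1 + 1 + 2 + 2 + 2 + 3 + 3 = 15.

15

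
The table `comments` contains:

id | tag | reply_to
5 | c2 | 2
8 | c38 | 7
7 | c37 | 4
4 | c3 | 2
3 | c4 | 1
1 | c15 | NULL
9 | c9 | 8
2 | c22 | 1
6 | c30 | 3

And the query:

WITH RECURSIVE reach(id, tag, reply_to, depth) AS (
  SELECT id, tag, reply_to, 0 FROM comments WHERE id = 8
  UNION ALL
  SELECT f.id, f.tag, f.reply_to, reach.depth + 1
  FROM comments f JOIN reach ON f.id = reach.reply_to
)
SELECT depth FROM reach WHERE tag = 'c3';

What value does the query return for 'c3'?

2

Base: id=8 (c38), reply_to=7, depth 0.
Iteration 1: join on id=7 -> c37 (id 7, reply_to=4, depth 1).
Iteration 2: join on id=4 -> c3 (id 4, reply_to=2, depth 2).
Iteration 3: join on id=2 -> c22 (id 2, reply_to=1, depth 3).
Iteration 4: join on id=1 -> c15 (id 1, reply_to=NULL, depth 4).
Iteration 5: reply_to is NULL; no match; recursion stops.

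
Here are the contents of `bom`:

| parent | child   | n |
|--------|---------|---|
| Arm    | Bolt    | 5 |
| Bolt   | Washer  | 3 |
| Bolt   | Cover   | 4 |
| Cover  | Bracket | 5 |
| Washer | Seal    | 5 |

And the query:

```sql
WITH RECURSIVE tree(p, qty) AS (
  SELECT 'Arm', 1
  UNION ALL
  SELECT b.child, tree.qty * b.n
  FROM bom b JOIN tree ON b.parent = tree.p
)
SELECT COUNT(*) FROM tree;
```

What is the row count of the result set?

6

Base: (Arm, qty=1).
Iteration 1: components of {Arm} -> Bolt = 1*5 = 5.
Iteration 2: components of {Bolt} -> Cover = 5*4 = 20, Washer = 5*3 = 15.
Iteration 3: components of {Cover,Washer} -> Bracket = 20*5 = 100, Seal = 15*5 = 75.
Iteration 4: no further components; recursion stops.
Total rows emitted: 6.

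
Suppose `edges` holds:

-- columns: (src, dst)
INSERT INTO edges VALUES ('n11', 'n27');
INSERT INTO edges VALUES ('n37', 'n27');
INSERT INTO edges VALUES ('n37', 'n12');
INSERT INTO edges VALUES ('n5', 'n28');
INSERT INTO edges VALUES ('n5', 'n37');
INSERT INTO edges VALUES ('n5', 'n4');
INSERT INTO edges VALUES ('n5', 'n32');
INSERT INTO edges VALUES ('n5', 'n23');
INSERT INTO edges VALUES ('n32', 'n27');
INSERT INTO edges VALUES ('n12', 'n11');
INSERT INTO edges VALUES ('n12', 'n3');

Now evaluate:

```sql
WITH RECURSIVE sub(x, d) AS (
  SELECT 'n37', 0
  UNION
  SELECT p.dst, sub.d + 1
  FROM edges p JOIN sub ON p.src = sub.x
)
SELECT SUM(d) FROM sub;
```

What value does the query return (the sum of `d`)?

9

Base: (n37, d=0).
Iteration 1: edges from {n37} -> (n12, d=1), (n27, d=1).
Iteration 2: edges from {n12,n27} -> (n11, d=2), (n3, d=2).
Iteration 3: edges from {n11,n3} -> (n27, d=3).
Iteration 4: no outgoing edges from {n27}; recursion stops.
SUM(d) = 0 + 1 + 1 + 2 + 2 + 3 = 9.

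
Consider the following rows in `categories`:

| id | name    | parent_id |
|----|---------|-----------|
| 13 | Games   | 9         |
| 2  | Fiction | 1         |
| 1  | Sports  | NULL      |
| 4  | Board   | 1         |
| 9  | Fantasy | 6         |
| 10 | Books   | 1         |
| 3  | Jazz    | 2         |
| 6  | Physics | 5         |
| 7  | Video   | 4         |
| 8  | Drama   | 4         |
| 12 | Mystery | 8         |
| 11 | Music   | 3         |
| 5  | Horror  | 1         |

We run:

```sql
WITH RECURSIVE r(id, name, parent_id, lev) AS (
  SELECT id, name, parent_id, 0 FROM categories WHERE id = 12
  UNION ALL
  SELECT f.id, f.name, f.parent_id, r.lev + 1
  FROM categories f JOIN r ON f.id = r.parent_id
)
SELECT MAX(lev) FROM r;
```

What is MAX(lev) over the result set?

3

Base: id=12 (Mystery), parent_id=8, lev 0.
Iteration 1: join on id=8 -> Drama (id 8, parent_id=4, lev 1).
Iteration 2: join on id=4 -> Board (id 4, parent_id=1, lev 2).
Iteration 3: join on id=1 -> Sports (id 1, parent_id=NULL, lev 3).
Iteration 4: parent_id is NULL; no match; recursion stops.
lev values: 0, 1, 2, 3; the maximum is 3.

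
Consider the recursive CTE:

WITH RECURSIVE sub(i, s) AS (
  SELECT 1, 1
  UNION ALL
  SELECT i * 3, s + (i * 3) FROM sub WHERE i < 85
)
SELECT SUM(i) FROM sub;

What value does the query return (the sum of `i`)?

364

Base: i=1, s=1.
Iteration 1: 1 < 85 holds -> i = 1 * 3 = 3, s = 1 + 3 = 4.
Iteration 2: 3 < 85 holds -> i = 3 * 3 = 9, s = 4 + 9 = 13.
Iteration 3: 9 < 85 holds -> i = 9 * 3 = 27, s = 13 + 27 = 40.
Iteration 4: 27 < 85 holds -> i = 27 * 3 = 81, s = 40 + 81 = 121.
Iteration 5: 81 < 85 holds -> i = 81 * 3 = 243, s = 121 + 243 = 364.
Iteration 6: 243 < 85 fails; recursion stops.
SUM(i) = 1 + 3 + 9 + 27 + 81 + 243 = 364.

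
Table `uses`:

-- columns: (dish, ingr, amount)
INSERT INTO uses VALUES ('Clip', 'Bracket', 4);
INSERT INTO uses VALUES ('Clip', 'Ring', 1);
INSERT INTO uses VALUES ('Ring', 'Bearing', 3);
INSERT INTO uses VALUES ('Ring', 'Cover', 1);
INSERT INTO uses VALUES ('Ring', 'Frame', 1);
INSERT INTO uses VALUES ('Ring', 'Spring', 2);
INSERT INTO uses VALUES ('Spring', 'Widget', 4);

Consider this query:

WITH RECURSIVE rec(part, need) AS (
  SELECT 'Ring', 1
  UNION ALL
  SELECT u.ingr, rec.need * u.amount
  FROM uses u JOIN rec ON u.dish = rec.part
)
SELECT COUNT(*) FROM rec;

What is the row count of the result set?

6

Base: (Ring, need=1).
Iteration 1: components of {Ring} -> Bearing = 1*3 = 3, Cover = 1*1 = 1, Frame = 1*1 = 1, Spring = 1*2 = 2.
Iteration 2: components of {Bearing,Cover,Frame,Spring} -> Widget = 2*4 = 8.
Iteration 3: no further components; recursion stops.
Total rows emitted: 6.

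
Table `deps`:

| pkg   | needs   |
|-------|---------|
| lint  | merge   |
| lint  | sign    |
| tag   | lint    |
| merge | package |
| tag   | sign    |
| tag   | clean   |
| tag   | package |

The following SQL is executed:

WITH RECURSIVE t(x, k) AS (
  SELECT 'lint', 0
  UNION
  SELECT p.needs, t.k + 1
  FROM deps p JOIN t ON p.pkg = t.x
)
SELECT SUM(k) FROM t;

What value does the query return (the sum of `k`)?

Base: (lint, k=0).
Iteration 1: edges from {lint} -> (merge, k=1), (sign, k=1).
Iteration 2: edges from {merge,sign} -> (package, k=2).
Iteration 3: no outgoing edges from {package}; recursion stops.
SUM(k) = 0 + 1 + 1 + 2 = 4.

4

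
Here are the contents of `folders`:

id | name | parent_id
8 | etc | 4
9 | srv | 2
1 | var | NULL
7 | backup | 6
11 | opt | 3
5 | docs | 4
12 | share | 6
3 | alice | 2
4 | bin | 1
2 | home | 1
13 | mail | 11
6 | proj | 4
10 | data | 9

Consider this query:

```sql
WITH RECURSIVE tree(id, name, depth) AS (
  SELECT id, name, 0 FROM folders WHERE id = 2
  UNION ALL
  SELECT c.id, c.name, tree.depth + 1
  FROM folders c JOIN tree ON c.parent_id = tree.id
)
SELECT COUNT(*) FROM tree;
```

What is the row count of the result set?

6

Base: id=2 (home) at depth 0.
Iteration 1: rows with parent_id in {2} -> alice (id 3, depth 1), srv (id 9, depth 1).
Iteration 2: rows with parent_id in {3,9} -> data (id 10, depth 2), opt (id 11, depth 2).
Iteration 3: rows with parent_id in {10,11} -> mail (id 13, depth 3).
Iteration 4: no rows with parent_id in {13}; recursion stops.
Total rows emitted: 6.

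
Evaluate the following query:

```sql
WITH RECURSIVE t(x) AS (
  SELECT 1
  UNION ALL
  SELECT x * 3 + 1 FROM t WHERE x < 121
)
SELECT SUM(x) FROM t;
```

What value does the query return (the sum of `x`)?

Base: x=1.
Iteration 1: 1 < 121 holds -> x = 1 * 3 + 1 = 4.
Iteration 2: 4 < 121 holds -> x = 4 * 3 + 1 = 13.
Iteration 3: 13 < 121 holds -> x = 13 * 3 + 1 = 40.
Iteration 4: 40 < 121 holds -> x = 40 * 3 + 1 = 121.
Iteration 5: 121 < 121 fails; recursion stops.
SUM(x) = 1 + 4 + 13 + 40 + 121 = 179.

179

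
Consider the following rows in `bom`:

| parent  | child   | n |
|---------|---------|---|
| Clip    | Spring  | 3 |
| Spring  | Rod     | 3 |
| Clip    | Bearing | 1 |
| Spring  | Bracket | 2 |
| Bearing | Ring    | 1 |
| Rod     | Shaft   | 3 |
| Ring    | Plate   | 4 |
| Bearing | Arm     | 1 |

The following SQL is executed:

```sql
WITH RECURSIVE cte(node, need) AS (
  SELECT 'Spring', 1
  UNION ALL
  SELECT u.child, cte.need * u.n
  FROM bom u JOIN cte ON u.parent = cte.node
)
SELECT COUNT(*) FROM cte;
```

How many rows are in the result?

4

Base: (Spring, need=1).
Iteration 1: components of {Spring} -> Bracket = 1*2 = 2, Rod = 1*3 = 3.
Iteration 2: components of {Bracket,Rod} -> Shaft = 3*3 = 9.
Iteration 3: no further components; recursion stops.
Total rows emitted: 4.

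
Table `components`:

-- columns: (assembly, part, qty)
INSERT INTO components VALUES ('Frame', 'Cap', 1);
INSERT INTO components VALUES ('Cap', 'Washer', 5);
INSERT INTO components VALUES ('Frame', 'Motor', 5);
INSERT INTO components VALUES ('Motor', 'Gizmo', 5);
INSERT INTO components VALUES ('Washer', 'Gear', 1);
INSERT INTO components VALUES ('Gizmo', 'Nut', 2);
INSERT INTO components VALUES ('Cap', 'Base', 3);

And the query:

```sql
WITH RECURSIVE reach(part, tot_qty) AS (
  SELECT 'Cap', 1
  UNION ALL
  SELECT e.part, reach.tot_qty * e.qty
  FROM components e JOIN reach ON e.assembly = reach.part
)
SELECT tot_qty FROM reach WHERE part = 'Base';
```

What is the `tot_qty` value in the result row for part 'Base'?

3

Base: (Cap, tot_qty=1).
Iteration 1: components of {Cap} -> Base = 1*3 = 3, Washer = 1*5 = 5.
Iteration 2: components of {Base,Washer} -> Gear = 5*1 = 5.
Iteration 3: no further components; recursion stops.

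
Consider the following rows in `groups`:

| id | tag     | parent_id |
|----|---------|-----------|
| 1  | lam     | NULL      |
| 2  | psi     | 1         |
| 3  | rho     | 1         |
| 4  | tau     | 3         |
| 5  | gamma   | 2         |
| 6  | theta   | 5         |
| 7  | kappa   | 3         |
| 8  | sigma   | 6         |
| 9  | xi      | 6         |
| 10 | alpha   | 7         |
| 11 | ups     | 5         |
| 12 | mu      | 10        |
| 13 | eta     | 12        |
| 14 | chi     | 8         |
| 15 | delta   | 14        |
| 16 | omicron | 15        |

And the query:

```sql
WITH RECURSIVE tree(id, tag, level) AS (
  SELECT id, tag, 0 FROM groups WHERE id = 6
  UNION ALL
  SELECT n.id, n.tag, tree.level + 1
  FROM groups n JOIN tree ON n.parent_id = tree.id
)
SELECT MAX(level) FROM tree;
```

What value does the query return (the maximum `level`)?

Base: id=6 (theta) at level 0.
Iteration 1: rows with parent_id in {6} -> sigma (id 8, level 1), xi (id 9, level 1).
Iteration 2: rows with parent_id in {8,9} -> chi (id 14, level 2).
Iteration 3: rows with parent_id in {14} -> delta (id 15, level 3).
Iteration 4: rows with parent_id in {15} -> omicron (id 16, level 4).
Iteration 5: no rows with parent_id in {16}; recursion stops.
level values: 0, 1, 1, 2, 3, 4; the maximum is 4.

4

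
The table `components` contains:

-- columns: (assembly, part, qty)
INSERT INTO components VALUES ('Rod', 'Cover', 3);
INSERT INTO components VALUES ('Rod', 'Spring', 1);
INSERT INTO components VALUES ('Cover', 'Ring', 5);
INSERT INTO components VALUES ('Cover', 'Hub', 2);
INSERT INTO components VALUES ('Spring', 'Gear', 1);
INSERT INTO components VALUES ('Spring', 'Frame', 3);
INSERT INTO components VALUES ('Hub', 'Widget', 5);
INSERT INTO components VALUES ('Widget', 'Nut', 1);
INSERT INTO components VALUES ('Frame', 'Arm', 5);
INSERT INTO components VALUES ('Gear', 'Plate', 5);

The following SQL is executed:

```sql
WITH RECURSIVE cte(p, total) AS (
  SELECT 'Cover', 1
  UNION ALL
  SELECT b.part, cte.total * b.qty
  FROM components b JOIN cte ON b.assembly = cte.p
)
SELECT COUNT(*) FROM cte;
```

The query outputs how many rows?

Base: (Cover, total=1).
Iteration 1: components of {Cover} -> Hub = 1*2 = 2, Ring = 1*5 = 5.
Iteration 2: components of {Hub,Ring} -> Widget = 2*5 = 10.
Iteration 3: components of {Widget} -> Nut = 10*1 = 10.
Iteration 4: no further components; recursion stops.
Total rows emitted: 5.

5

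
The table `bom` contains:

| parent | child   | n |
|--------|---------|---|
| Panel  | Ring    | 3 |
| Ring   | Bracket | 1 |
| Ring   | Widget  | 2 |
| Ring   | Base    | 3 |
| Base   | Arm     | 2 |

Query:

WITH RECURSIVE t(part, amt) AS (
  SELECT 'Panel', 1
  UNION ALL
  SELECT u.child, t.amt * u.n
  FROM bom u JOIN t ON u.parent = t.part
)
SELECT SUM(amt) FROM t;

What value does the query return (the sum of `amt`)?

40

Base: (Panel, amt=1).
Iteration 1: components of {Panel} -> Ring = 1*3 = 3.
Iteration 2: components of {Ring} -> Base = 3*3 = 9, Bracket = 3*1 = 3, Widget = 3*2 = 6.
Iteration 3: components of {Base,Bracket,Widget} -> Arm = 9*2 = 18.
Iteration 4: no further components; recursion stops.
SUM(amt) = 1 + 3 + 3 + 6 + 9 + 18 = 40.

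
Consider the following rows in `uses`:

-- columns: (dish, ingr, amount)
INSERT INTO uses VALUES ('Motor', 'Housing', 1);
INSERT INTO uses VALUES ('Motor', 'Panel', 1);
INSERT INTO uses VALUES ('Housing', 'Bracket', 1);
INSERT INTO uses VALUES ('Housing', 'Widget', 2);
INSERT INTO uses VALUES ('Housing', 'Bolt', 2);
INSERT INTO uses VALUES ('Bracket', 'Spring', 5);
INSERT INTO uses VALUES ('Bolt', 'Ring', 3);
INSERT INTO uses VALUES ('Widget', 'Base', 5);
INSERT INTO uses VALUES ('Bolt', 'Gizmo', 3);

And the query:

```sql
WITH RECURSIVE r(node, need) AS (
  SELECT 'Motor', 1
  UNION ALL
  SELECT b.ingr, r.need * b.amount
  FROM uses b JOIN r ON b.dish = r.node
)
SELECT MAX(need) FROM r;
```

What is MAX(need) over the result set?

10

Base: (Motor, need=1).
Iteration 1: components of {Motor} -> Housing = 1*1 = 1, Panel = 1*1 = 1.
Iteration 2: components of {Housing,Panel} -> Bolt = 1*2 = 2, Bracket = 1*1 = 1, Widget = 1*2 = 2.
Iteration 3: components of {Bolt,Bracket,Widget} -> Base = 2*5 = 10, Gizmo = 2*3 = 6, Ring = 2*3 = 6, Spring = 1*5 = 5.
Iteration 4: no further components; recursion stops.
need values: 1, 1, 1, 1, 2, 2, 5, 10, 6, 6; the maximum is 10.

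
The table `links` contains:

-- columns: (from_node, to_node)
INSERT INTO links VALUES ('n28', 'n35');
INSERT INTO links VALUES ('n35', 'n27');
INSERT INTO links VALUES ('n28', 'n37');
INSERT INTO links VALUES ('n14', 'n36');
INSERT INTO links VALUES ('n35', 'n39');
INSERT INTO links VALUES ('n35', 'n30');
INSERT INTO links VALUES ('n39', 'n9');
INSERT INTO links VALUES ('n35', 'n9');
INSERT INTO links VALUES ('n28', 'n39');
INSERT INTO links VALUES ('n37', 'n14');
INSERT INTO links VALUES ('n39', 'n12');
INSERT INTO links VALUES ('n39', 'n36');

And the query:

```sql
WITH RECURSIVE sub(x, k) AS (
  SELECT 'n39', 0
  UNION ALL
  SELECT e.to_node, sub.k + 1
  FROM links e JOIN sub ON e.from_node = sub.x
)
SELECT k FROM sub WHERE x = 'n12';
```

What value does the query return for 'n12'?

1

Base: (n39, k=0).
Iteration 1: edges from {n39} -> (n12, k=1), (n36, k=1), (n9, k=1).
Iteration 2: no outgoing edges from {n12,n36,n9}; recursion stops.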